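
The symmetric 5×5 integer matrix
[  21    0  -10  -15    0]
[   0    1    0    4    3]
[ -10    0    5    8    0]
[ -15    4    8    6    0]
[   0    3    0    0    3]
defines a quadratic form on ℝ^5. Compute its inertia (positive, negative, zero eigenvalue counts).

step 0: pivot 21 → sign +
step 1: pivot 1 → sign +
step 2: pivot 5/21 → sign +
step 3: pivot -119/5 → sign −
step 4: pivot 6/119 → sign +
signature = (4, 1, 0)

Answer: (4, 1, 0)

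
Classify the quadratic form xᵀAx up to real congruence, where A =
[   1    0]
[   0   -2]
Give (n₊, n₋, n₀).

step 0: pivot 1 → sign +
step 1: pivot -2 → sign −
signature = (1, 1, 0)

Answer: (1, 1, 0)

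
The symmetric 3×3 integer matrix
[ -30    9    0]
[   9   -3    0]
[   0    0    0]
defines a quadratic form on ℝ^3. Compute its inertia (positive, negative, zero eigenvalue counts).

Answer: (0, 2, 1)

Derivation:
step 0: pivot -30 → sign −
step 1: pivot -3/10 → sign −
step 2: row/col 2 already zero → sign 0
signature = (0, 2, 1)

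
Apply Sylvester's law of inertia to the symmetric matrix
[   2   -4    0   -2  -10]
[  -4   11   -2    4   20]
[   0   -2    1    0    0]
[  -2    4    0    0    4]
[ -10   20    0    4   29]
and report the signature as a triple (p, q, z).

Answer: (2, 3, 0)

Derivation:
step 0: pivot 2 → sign +
step 1: pivot 3 → sign +
step 2: pivot -1/3 → sign −
step 3: pivot -2 → sign −
step 4: pivot -3 → sign −
signature = (2, 3, 0)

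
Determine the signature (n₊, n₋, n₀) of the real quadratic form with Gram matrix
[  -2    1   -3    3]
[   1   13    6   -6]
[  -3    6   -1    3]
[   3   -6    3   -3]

Answer: (2, 1, 1)

Derivation:
step 0: pivot -2 → sign −
step 1: pivot 27/2 → sign +
step 2: pivot 2 → sign +
step 3: row/col 3 already zero → sign 0
signature = (2, 1, 1)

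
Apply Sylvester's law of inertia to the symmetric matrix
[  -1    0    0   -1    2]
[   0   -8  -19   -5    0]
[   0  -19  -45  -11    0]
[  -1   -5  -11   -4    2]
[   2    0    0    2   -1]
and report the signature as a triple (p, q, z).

step 0: pivot -1 → sign −
step 1: pivot -8 → sign −
step 2: pivot 1/8 → sign +
step 3: pivot -6 → sign −
step 4: pivot 3 → sign +
signature = (2, 3, 0)

Answer: (2, 3, 0)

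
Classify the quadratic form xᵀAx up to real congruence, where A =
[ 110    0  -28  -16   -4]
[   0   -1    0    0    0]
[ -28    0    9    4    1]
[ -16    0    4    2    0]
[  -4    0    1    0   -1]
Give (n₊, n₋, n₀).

step 0: pivot 110 → sign +
step 1: pivot -1 → sign −
step 2: pivot 103/55 → sign +
step 3: pivot -34/103 → sign −
step 4: pivot -2/17 → sign −
signature = (2, 3, 0)

Answer: (2, 3, 0)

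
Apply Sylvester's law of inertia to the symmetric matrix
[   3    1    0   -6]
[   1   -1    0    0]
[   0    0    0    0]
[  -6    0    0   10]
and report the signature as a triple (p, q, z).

Answer: (2, 1, 1)

Derivation:
step 0: pivot 3 → sign +
step 1: pivot -4/3 → sign −
step 2: pivot 1 → sign +
step 3: row/col 3 already zero → sign 0
signature = (2, 1, 1)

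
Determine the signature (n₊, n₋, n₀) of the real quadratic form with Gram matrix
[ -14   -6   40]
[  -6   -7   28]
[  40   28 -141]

Answer: (0, 3, 0)

Derivation:
step 0: pivot -14 → sign −
step 1: pivot -31/7 → sign −
step 2: pivot -3/31 → sign −
signature = (0, 3, 0)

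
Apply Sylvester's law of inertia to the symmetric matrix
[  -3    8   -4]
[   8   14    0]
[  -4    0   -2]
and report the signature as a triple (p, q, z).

step 0: pivot -3 → sign −
step 1: pivot 106/3 → sign +
step 2: pivot 6/53 → sign +
signature = (2, 1, 0)

Answer: (2, 1, 0)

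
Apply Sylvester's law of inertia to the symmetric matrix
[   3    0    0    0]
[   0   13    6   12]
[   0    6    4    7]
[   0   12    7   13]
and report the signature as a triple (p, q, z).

step 0: pivot 3 → sign +
step 1: pivot 13 → sign +
step 2: pivot 16/13 → sign +
step 3: pivot 3/16 → sign +
signature = (4, 0, 0)

Answer: (4, 0, 0)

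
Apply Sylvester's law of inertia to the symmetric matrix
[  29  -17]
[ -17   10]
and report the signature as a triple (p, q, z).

step 0: pivot 29 → sign +
step 1: pivot 1/29 → sign +
signature = (2, 0, 0)

Answer: (2, 0, 0)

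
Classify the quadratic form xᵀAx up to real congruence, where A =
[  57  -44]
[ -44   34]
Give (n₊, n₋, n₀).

step 0: pivot 57 → sign +
step 1: pivot 2/57 → sign +
signature = (2, 0, 0)

Answer: (2, 0, 0)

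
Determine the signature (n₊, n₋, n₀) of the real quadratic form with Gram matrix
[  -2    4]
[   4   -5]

Answer: (1, 1, 0)

Derivation:
step 0: pivot -2 → sign −
step 1: pivot 3 → sign +
signature = (1, 1, 0)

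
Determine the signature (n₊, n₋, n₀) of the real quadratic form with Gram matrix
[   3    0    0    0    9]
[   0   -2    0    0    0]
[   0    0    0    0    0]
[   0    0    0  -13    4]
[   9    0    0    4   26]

step 0: pivot 3 → sign +
step 1: pivot -2 → sign −
step 2: pivot -13 → sign −
step 3: pivot 3/13 → sign +
step 4: row/col 4 already zero → sign 0
signature = (2, 2, 1)

Answer: (2, 2, 1)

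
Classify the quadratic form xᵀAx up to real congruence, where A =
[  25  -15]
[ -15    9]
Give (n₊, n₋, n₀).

step 0: pivot 25 → sign +
step 1: row/col 1 already zero → sign 0
signature = (1, 0, 1)

Answer: (1, 0, 1)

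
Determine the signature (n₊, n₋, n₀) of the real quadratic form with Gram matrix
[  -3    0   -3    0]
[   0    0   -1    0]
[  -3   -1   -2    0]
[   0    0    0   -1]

step 0: pivot -3 → sign −
step 1: pivot 1 → sign +
step 2: pivot -1 → sign −
step 3: pivot -1 → sign −
signature = (1, 3, 0)

Answer: (1, 3, 0)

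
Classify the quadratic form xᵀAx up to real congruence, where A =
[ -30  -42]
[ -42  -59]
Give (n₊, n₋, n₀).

step 0: pivot -30 → sign −
step 1: pivot -1/5 → sign −
signature = (0, 2, 0)

Answer: (0, 2, 0)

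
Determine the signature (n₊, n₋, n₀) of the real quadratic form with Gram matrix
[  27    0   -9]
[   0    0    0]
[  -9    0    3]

Answer: (1, 0, 2)

Derivation:
step 0: pivot 27 → sign +
step 1: row/col 1 already zero → sign 0
step 2: row/col 2 already zero → sign 0
signature = (1, 0, 2)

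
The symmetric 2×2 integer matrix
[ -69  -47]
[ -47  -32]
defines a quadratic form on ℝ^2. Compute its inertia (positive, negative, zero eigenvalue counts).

Answer: (1, 1, 0)

Derivation:
step 0: pivot -69 → sign −
step 1: pivot 1/69 → sign +
signature = (1, 1, 0)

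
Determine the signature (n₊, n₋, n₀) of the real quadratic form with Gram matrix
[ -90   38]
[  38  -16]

Answer: (1, 1, 0)

Derivation:
step 0: pivot -90 → sign −
step 1: pivot 2/45 → sign +
signature = (1, 1, 0)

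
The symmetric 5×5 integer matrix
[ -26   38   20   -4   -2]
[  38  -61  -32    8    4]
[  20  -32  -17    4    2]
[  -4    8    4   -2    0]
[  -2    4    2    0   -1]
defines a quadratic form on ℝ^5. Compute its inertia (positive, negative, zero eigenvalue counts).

Answer: (1, 4, 0)

Derivation:
step 0: pivot -26 → sign −
step 1: pivot -71/13 → sign −
step 2: pivot -15/71 → sign −
step 3: pivot -2/5 → sign −
step 4: pivot 1 → sign +
signature = (1, 4, 0)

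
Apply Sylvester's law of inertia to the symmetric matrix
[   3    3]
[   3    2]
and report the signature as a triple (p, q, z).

Answer: (1, 1, 0)

Derivation:
step 0: pivot 3 → sign +
step 1: pivot -1 → sign −
signature = (1, 1, 0)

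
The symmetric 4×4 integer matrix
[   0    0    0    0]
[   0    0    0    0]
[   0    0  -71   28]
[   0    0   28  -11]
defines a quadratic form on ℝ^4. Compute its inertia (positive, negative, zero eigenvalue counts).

Answer: (1, 1, 2)

Derivation:
step 0: pivot -71 → sign −
step 1: pivot 3/71 → sign +
step 2: row/col 2 already zero → sign 0
step 3: row/col 3 already zero → sign 0
signature = (1, 1, 2)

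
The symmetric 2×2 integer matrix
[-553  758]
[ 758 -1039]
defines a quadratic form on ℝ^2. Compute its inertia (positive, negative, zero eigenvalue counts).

Answer: (0, 2, 0)

Derivation:
step 0: pivot -553 → sign −
step 1: pivot -3/553 → sign −
signature = (0, 2, 0)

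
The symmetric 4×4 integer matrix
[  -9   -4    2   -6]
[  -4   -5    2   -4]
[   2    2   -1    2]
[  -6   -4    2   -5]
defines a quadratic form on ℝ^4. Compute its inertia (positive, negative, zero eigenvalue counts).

Answer: (0, 4, 0)

Derivation:
step 0: pivot -9 → sign −
step 1: pivot -29/9 → sign −
step 2: pivot -5/29 → sign −
step 3: pivot -1/5 → sign −
signature = (0, 4, 0)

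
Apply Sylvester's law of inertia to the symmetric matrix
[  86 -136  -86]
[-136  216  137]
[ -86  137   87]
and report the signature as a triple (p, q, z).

Answer: (2, 1, 0)

Derivation:
step 0: pivot 86 → sign +
step 1: pivot 40/43 → sign +
step 2: pivot -3/40 → sign −
signature = (2, 1, 0)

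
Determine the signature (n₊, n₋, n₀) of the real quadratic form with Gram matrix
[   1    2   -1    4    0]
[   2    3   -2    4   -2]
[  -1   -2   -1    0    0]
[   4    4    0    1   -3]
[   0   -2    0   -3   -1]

step 0: pivot 1 → sign +
step 1: pivot -1 → sign −
step 2: pivot -2 → sign −
step 3: pivot 9 → sign +
step 4: pivot 2/9 → sign +
signature = (3, 2, 0)

Answer: (3, 2, 0)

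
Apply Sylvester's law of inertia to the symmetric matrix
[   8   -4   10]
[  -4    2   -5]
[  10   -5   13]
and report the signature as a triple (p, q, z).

step 0: pivot 8 → sign +
step 1: pivot 1/2 → sign +
step 2: row/col 2 already zero → sign 0
signature = (2, 0, 1)

Answer: (2, 0, 1)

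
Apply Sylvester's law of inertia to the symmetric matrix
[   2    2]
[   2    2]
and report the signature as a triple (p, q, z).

step 0: pivot 2 → sign +
step 1: row/col 1 already zero → sign 0
signature = (1, 0, 1)

Answer: (1, 0, 1)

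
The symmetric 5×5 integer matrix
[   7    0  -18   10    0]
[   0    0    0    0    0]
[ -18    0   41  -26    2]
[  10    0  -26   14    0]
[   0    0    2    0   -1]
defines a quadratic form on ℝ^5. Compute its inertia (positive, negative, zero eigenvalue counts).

Answer: (1, 3, 1)

Derivation:
step 0: pivot 7 → sign +
step 1: pivot -37/7 → sign −
step 2: pivot -10/37 → sign −
step 3: pivot -1/5 → sign −
step 4: row/col 4 already zero → sign 0
signature = (1, 3, 1)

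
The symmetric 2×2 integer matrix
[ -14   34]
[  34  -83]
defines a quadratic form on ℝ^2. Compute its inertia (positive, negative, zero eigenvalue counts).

step 0: pivot -14 → sign −
step 1: pivot -3/7 → sign −
signature = (0, 2, 0)

Answer: (0, 2, 0)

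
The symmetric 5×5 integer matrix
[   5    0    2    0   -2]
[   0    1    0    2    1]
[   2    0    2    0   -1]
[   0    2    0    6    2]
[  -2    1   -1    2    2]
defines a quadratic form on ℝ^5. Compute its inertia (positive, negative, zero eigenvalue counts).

Answer: (5, 0, 0)

Derivation:
step 0: pivot 5 → sign +
step 1: pivot 1 → sign +
step 2: pivot 6/5 → sign +
step 3: pivot 2 → sign +
step 4: pivot 1/6 → sign +
signature = (5, 0, 0)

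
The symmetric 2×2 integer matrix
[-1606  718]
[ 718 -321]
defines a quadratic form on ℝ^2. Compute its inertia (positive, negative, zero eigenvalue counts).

Answer: (0, 2, 0)

Derivation:
step 0: pivot -1606 → sign −
step 1: pivot -1/803 → sign −
signature = (0, 2, 0)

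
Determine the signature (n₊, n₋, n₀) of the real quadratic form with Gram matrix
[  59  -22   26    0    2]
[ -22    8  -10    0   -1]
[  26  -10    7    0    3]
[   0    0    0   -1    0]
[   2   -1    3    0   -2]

step 0: pivot 59 → sign +
step 1: pivot -12/59 → sign −
step 2: pivot -4 → sign −
step 3: pivot -1 → sign −
step 4: pivot -3/16 → sign −
signature = (1, 4, 0)

Answer: (1, 4, 0)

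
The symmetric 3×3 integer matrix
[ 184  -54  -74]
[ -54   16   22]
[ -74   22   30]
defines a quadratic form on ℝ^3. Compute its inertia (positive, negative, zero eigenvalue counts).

step 0: pivot 184 → sign +
step 1: pivot 7/46 → sign +
step 2: pivot -2/7 → sign −
signature = (2, 1, 0)

Answer: (2, 1, 0)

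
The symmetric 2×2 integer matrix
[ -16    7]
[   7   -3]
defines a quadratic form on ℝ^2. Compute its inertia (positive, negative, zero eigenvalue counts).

step 0: pivot -16 → sign −
step 1: pivot 1/16 → sign +
signature = (1, 1, 0)

Answer: (1, 1, 0)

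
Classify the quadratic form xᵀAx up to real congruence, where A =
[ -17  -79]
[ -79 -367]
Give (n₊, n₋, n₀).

step 0: pivot -17 → sign −
step 1: pivot 2/17 → sign +
signature = (1, 1, 0)

Answer: (1, 1, 0)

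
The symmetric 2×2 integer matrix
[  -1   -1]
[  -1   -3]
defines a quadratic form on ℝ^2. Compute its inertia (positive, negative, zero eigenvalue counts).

step 0: pivot -1 → sign −
step 1: pivot -2 → sign −
signature = (0, 2, 0)

Answer: (0, 2, 0)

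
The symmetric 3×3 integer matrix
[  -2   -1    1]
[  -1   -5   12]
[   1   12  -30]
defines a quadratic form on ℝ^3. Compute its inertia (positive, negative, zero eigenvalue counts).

step 0: pivot -2 → sign −
step 1: pivot -9/2 → sign −
step 2: pivot -1/9 → sign −
signature = (0, 3, 0)

Answer: (0, 3, 0)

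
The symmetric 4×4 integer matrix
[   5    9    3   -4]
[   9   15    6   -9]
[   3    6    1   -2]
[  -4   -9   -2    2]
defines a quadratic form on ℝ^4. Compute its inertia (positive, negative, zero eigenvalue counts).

step 0: pivot 5 → sign +
step 1: pivot -6/5 → sign −
step 2: pivot -1/2 → sign −
step 3: pivot 2 → sign +
signature = (2, 2, 0)

Answer: (2, 2, 0)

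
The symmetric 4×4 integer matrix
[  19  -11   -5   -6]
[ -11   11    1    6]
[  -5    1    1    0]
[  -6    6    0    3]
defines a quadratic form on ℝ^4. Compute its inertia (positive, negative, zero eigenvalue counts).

Answer: (2, 1, 1)

Derivation:
step 0: pivot 19 → sign +
step 1: pivot 88/19 → sign +
step 2: pivot -12/11 → sign −
step 3: row/col 3 already zero → sign 0
signature = (2, 1, 1)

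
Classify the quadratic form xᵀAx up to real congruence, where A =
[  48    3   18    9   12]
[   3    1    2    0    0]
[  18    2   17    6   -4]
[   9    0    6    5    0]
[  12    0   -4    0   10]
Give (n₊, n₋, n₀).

step 0: pivot 48 → sign +
step 1: pivot 13/16 → sign +
step 2: pivot 121/13 → sign +
step 3: pivot 218/121 → sign +
step 4: pivot -6/109 → sign −
signature = (4, 1, 0)

Answer: (4, 1, 0)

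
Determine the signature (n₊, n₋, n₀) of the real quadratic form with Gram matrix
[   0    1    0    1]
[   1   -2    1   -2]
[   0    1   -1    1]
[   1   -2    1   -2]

step 0: pivot -2 → sign −
step 1: pivot 1/2 → sign +
step 2: pivot -1 → sign −
step 3: row/col 3 already zero → sign 0
signature = (1, 2, 1)

Answer: (1, 2, 1)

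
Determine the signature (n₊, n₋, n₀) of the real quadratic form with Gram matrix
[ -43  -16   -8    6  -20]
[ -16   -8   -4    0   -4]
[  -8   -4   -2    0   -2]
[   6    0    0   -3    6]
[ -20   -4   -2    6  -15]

Answer: (1, 3, 1)

Derivation:
step 0: pivot -43 → sign −
step 1: pivot -88/43 → sign −
step 2: pivot 3/11 → sign +
step 3: pivot -1 → sign −
step 4: row/col 4 already zero → sign 0
signature = (1, 3, 1)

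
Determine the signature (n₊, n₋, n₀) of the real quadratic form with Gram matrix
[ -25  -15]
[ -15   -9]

Answer: (0, 1, 1)

Derivation:
step 0: pivot -25 → sign −
step 1: row/col 1 already zero → sign 0
signature = (0, 1, 1)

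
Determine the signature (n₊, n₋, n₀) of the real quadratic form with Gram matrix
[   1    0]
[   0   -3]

Answer: (1, 1, 0)

Derivation:
step 0: pivot 1 → sign +
step 1: pivot -3 → sign −
signature = (1, 1, 0)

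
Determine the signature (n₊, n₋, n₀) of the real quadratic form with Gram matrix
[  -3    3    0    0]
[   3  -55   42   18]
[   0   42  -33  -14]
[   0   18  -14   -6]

step 0: pivot -3 → sign −
step 1: pivot -52 → sign −
step 2: pivot 12/13 → sign +
step 3: pivot -1/12 → sign −
signature = (1, 3, 0)

Answer: (1, 3, 0)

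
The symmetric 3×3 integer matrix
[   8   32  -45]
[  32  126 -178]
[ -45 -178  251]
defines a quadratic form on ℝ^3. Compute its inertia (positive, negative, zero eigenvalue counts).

step 0: pivot 8 → sign +
step 1: pivot -2 → sign −
step 2: pivot -1/8 → sign −
signature = (1, 2, 0)

Answer: (1, 2, 0)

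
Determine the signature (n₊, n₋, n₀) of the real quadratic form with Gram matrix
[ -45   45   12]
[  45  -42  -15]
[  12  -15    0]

step 0: pivot -45 → sign −
step 1: pivot 3 → sign +
step 2: pivot 1/5 → sign +
signature = (2, 1, 0)

Answer: (2, 1, 0)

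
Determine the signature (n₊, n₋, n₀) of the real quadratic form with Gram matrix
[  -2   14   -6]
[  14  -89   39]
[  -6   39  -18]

step 0: pivot -2 → sign −
step 1: pivot 9 → sign +
step 2: pivot -1 → sign −
signature = (1, 2, 0)

Answer: (1, 2, 0)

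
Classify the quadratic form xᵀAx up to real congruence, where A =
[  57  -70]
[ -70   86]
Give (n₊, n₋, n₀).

step 0: pivot 57 → sign +
step 1: pivot 2/57 → sign +
signature = (2, 0, 0)

Answer: (2, 0, 0)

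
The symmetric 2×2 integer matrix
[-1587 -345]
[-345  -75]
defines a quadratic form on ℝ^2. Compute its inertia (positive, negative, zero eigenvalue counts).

Answer: (0, 1, 1)

Derivation:
step 0: pivot -1587 → sign −
step 1: row/col 1 already zero → sign 0
signature = (0, 1, 1)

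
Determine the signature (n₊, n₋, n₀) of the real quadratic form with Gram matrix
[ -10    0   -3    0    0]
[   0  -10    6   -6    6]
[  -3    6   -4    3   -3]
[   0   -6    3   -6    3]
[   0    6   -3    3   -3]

Answer: (1, 4, 0)

Derivation:
step 0: pivot -10 → sign −
step 1: pivot -10 → sign −
step 2: pivot 1/2 → sign +
step 3: pivot -78/25 → sign −
step 4: pivot -3/26 → sign −
signature = (1, 4, 0)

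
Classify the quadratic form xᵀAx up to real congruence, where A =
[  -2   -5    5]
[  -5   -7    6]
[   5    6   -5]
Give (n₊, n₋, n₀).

Answer: (1, 2, 0)

Derivation:
step 0: pivot -2 → sign −
step 1: pivot 11/2 → sign +
step 2: pivot -2/11 → sign −
signature = (1, 2, 0)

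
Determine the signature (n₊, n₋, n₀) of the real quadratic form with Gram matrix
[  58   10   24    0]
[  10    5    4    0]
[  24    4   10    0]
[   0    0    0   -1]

step 0: pivot 58 → sign +
step 1: pivot 95/29 → sign +
step 2: pivot 6/95 → sign +
step 3: pivot -1 → sign −
signature = (3, 1, 0)

Answer: (3, 1, 0)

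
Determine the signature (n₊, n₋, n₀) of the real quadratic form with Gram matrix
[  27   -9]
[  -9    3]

step 0: pivot 27 → sign +
step 1: row/col 1 already zero → sign 0
signature = (1, 0, 1)

Answer: (1, 0, 1)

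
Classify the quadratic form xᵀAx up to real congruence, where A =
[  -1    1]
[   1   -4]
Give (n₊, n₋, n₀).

step 0: pivot -1 → sign −
step 1: pivot -3 → sign −
signature = (0, 2, 0)

Answer: (0, 2, 0)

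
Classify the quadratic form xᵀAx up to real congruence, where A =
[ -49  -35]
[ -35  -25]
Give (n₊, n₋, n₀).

step 0: pivot -49 → sign −
step 1: row/col 1 already zero → sign 0
signature = (0, 1, 1)

Answer: (0, 1, 1)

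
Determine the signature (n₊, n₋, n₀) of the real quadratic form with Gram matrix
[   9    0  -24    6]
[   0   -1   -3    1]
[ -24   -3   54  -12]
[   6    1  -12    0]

step 0: pivot 9 → sign +
step 1: pivot -1 → sign −
step 2: pivot -1 → sign −
step 3: pivot -2 → sign −
signature = (1, 3, 0)

Answer: (1, 3, 0)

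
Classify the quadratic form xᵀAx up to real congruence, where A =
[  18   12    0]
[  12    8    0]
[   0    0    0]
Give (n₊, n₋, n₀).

step 0: pivot 18 → sign +
step 1: row/col 1 already zero → sign 0
step 2: row/col 2 already zero → sign 0
signature = (1, 0, 2)

Answer: (1, 0, 2)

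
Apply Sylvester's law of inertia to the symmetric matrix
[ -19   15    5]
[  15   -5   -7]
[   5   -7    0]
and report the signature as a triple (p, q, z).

Answer: (1, 2, 0)

Derivation:
step 0: pivot -19 → sign −
step 1: pivot 130/19 → sign +
step 2: pivot -3/65 → sign −
signature = (1, 2, 0)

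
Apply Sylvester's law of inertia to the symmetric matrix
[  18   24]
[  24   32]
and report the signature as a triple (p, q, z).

step 0: pivot 18 → sign +
step 1: row/col 1 already zero → sign 0
signature = (1, 0, 1)

Answer: (1, 0, 1)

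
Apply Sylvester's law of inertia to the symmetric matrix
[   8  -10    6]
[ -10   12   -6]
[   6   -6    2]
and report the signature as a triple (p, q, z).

Answer: (2, 1, 0)

Derivation:
step 0: pivot 8 → sign +
step 1: pivot -1/2 → sign −
step 2: pivot 2 → sign +
signature = (2, 1, 0)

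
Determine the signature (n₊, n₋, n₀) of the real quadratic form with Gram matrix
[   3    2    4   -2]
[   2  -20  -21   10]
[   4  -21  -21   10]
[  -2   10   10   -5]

Answer: (1, 3, 0)

Derivation:
step 0: pivot 3 → sign +
step 1: pivot -64/3 → sign −
step 2: pivot -5/64 → sign −
step 3: pivot -1/5 → sign −
signature = (1, 3, 0)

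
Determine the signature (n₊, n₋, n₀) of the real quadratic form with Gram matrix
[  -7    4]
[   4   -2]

step 0: pivot -7 → sign −
step 1: pivot 2/7 → sign +
signature = (1, 1, 0)

Answer: (1, 1, 0)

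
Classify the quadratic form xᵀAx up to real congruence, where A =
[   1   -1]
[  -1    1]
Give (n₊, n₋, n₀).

step 0: pivot 1 → sign +
step 1: row/col 1 already zero → sign 0
signature = (1, 0, 1)

Answer: (1, 0, 1)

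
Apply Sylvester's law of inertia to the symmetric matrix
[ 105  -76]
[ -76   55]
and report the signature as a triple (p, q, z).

Answer: (1, 1, 0)

Derivation:
step 0: pivot 105 → sign +
step 1: pivot -1/105 → sign −
signature = (1, 1, 0)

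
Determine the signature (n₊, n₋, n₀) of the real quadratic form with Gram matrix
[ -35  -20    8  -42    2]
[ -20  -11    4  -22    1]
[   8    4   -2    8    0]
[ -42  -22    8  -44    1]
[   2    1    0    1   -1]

Answer: (1, 4, 0)

Derivation:
step 0: pivot -35 → sign −
step 1: pivot 3/7 → sign +
step 2: pivot -14/15 → sign −
step 3: pivot -12/7 → sign −
step 4: pivot -3/4 → sign −
signature = (1, 4, 0)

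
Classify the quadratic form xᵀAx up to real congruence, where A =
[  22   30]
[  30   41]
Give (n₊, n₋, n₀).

step 0: pivot 22 → sign +
step 1: pivot 1/11 → sign +
signature = (2, 0, 0)

Answer: (2, 0, 0)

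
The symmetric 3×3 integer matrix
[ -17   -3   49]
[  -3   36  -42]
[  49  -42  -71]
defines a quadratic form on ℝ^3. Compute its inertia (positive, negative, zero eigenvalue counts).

step 0: pivot -17 → sign −
step 1: pivot 621/17 → sign +
step 2: pivot 1/69 → sign +
signature = (2, 1, 0)

Answer: (2, 1, 0)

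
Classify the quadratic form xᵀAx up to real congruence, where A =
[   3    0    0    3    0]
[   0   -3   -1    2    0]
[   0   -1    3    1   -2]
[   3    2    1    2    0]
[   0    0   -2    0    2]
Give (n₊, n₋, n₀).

Answer: (4, 1, 0)

Derivation:
step 0: pivot 3 → sign +
step 1: pivot -3 → sign −
step 2: pivot 10/3 → sign +
step 3: pivot 3/10 → sign +
step 4: pivot 2/3 → sign +
signature = (4, 1, 0)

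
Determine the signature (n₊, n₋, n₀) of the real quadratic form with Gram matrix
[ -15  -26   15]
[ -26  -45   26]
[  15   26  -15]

Answer: (1, 1, 1)

Derivation:
step 0: pivot -15 → sign −
step 1: pivot 1/15 → sign +
step 2: row/col 2 already zero → sign 0
signature = (1, 1, 1)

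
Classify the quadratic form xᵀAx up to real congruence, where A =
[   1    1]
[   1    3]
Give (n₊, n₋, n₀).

step 0: pivot 1 → sign +
step 1: pivot 2 → sign +
signature = (2, 0, 0)

Answer: (2, 0, 0)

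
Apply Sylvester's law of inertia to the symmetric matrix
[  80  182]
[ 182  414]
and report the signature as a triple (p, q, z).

step 0: pivot 80 → sign +
step 1: pivot -1/20 → sign −
signature = (1, 1, 0)

Answer: (1, 1, 0)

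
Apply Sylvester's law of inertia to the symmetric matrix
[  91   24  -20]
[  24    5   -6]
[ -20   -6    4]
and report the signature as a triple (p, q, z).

Answer: (1, 1, 1)

Derivation:
step 0: pivot 91 → sign +
step 1: pivot -121/91 → sign −
step 2: row/col 2 already zero → sign 0
signature = (1, 1, 1)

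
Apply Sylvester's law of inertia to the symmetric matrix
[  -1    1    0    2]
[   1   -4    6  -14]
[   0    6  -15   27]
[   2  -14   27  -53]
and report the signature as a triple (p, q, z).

step 0: pivot -1 → sign −
step 1: pivot -3 → sign −
step 2: pivot -3 → sign −
step 3: pivot 2 → sign +
signature = (1, 3, 0)

Answer: (1, 3, 0)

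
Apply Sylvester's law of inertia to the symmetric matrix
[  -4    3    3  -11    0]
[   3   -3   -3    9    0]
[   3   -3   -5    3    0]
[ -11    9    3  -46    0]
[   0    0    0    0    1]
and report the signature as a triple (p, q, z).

step 0: pivot -4 → sign −
step 1: pivot -3/4 → sign −
step 2: pivot -2 → sign −
step 3: pivot 3 → sign +
step 4: pivot 1 → sign +
signature = (2, 3, 0)

Answer: (2, 3, 0)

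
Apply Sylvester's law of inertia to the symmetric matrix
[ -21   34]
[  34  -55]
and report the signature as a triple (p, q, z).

step 0: pivot -21 → sign −
step 1: pivot 1/21 → sign +
signature = (1, 1, 0)

Answer: (1, 1, 0)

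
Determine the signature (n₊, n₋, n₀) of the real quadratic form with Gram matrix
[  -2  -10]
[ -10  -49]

Answer: (1, 1, 0)

Derivation:
step 0: pivot -2 → sign −
step 1: pivot 1 → sign +
signature = (1, 1, 0)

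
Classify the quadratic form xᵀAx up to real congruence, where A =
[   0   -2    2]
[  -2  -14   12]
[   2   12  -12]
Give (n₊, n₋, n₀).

Answer: (1, 2, 0)

Derivation:
step 0: pivot -14 → sign −
step 1: pivot 2/7 → sign +
step 2: pivot -2 → sign −
signature = (1, 2, 0)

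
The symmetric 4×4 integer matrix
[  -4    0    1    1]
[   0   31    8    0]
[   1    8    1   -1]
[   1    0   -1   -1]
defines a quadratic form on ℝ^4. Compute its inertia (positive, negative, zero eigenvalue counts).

step 0: pivot -4 → sign −
step 1: pivot 31 → sign +
step 2: pivot -101/124 → sign −
step 3: pivot -6/101 → sign −
signature = (1, 3, 0)

Answer: (1, 3, 0)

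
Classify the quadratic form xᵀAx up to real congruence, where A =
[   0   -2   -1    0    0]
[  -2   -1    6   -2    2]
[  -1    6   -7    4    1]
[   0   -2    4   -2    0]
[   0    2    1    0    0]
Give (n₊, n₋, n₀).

step 0: pivot -1 → sign −
step 1: pivot 4 → sign +
step 2: pivot -53/4 → sign −
step 3: pivot -6/53 → sign −
step 4: row/col 4 already zero → sign 0
signature = (1, 3, 1)

Answer: (1, 3, 1)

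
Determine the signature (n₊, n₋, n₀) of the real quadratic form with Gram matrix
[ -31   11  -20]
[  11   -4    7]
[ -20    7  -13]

Answer: (0, 2, 1)

Derivation:
step 0: pivot -31 → sign −
step 1: pivot -3/31 → sign −
step 2: row/col 2 already zero → sign 0
signature = (0, 2, 1)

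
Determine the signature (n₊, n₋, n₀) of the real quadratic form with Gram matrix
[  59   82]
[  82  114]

step 0: pivot 59 → sign +
step 1: pivot 2/59 → sign +
signature = (2, 0, 0)

Answer: (2, 0, 0)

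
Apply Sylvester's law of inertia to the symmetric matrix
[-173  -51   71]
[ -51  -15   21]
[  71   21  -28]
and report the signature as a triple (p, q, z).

step 0: pivot -173 → sign −
step 1: pivot 6/173 → sign +
step 2: pivot 1 → sign +
signature = (2, 1, 0)

Answer: (2, 1, 0)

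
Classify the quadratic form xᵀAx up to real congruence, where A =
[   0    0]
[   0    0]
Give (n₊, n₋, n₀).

Answer: (0, 0, 2)

Derivation:
step 0: row/col 0 already zero → sign 0
step 1: row/col 1 already zero → sign 0
signature = (0, 0, 2)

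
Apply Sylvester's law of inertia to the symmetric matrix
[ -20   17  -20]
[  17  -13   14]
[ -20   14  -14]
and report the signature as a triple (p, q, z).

step 0: pivot -20 → sign −
step 1: pivot 29/20 → sign +
step 2: pivot -6/29 → sign −
signature = (1, 2, 0)

Answer: (1, 2, 0)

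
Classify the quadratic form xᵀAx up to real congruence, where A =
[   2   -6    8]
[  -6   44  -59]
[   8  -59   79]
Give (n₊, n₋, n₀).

step 0: pivot 2 → sign +
step 1: pivot 26 → sign +
step 2: pivot -3/26 → sign −
signature = (2, 1, 0)

Answer: (2, 1, 0)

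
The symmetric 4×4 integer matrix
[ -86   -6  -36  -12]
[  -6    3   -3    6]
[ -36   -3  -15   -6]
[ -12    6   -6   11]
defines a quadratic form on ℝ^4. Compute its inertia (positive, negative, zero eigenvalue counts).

step 0: pivot -86 → sign −
step 1: pivot 147/43 → sign +
step 2: pivot -1 → sign −
step 3: row/col 3 already zero → sign 0
signature = (1, 2, 1)

Answer: (1, 2, 1)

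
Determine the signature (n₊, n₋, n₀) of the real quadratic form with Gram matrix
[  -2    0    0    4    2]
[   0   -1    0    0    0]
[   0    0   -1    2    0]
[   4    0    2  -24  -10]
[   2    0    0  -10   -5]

step 0: pivot -2 → sign −
step 1: pivot -1 → sign −
step 2: pivot -1 → sign −
step 3: pivot -12 → sign −
step 4: row/col 4 already zero → sign 0
signature = (0, 4, 1)

Answer: (0, 4, 1)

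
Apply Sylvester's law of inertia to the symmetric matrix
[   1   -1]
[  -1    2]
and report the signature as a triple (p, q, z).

Answer: (2, 0, 0)

Derivation:
step 0: pivot 1 → sign +
step 1: pivot 1 → sign +
signature = (2, 0, 0)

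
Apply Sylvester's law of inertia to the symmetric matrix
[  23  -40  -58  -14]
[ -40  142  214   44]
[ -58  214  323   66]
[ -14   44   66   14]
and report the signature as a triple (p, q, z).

step 0: pivot 23 → sign +
step 1: pivot 1666/23 → sign +
step 2: pivot 41/833 → sign +
step 3: pivot 6/41 → sign +
signature = (4, 0, 0)

Answer: (4, 0, 0)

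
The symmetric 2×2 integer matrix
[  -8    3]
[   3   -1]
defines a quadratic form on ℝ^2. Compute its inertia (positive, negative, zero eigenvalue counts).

step 0: pivot -8 → sign −
step 1: pivot 1/8 → sign +
signature = (1, 1, 0)

Answer: (1, 1, 0)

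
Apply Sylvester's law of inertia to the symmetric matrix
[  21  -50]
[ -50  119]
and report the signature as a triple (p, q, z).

step 0: pivot 21 → sign +
step 1: pivot -1/21 → sign −
signature = (1, 1, 0)

Answer: (1, 1, 0)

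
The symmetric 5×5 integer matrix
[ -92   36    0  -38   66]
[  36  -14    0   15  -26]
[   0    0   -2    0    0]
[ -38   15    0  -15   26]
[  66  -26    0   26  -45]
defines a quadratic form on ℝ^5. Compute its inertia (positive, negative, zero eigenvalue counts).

Answer: (2, 2, 1)

Derivation:
step 0: pivot -92 → sign −
step 1: pivot 2/23 → sign +
step 2: pivot -2 → sign −
step 3: pivot 1/2 → sign +
step 4: row/col 4 already zero → sign 0
signature = (2, 2, 1)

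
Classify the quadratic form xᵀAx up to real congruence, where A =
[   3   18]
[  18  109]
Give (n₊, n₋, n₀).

Answer: (2, 0, 0)

Derivation:
step 0: pivot 3 → sign +
step 1: pivot 1 → sign +
signature = (2, 0, 0)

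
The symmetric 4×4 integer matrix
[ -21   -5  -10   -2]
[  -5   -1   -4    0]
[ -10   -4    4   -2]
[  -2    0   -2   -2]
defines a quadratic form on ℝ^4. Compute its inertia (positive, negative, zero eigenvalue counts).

step 0: pivot -21 → sign −
step 1: pivot 4/21 → sign +
step 2: pivot -5 → sign −
step 3: pivot -6/5 → sign −
signature = (1, 3, 0)

Answer: (1, 3, 0)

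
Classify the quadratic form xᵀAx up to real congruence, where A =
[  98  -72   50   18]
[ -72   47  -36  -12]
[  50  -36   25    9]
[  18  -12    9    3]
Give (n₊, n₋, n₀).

Answer: (1, 3, 0)

Derivation:
step 0: pivot 98 → sign +
step 1: pivot -289/49 → sign −
step 2: pivot -121/289 → sign −
step 3: pivot -6/121 → sign −
signature = (1, 3, 0)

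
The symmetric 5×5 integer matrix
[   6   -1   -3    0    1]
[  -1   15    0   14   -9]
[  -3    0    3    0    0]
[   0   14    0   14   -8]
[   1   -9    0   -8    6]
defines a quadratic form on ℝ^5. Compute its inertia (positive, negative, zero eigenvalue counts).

step 0: pivot 6 → sign +
step 1: pivot 89/6 → sign +
step 2: pivot 132/89 → sign +
step 3: pivot 7/11 → sign +
step 4: pivot 3/7 → sign +
signature = (5, 0, 0)

Answer: (5, 0, 0)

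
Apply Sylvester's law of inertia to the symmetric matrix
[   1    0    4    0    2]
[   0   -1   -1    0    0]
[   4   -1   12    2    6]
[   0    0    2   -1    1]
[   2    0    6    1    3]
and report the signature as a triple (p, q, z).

Answer: (2, 2, 1)

Derivation:
step 0: pivot 1 → sign +
step 1: pivot -1 → sign −
step 2: pivot -3 → sign −
step 3: pivot 1/3 → sign +
step 4: row/col 4 already zero → sign 0
signature = (2, 2, 1)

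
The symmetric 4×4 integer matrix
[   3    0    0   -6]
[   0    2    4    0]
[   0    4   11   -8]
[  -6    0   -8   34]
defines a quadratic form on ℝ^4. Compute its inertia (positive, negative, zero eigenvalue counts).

Answer: (4, 0, 0)

Derivation:
step 0: pivot 3 → sign +
step 1: pivot 2 → sign +
step 2: pivot 3 → sign +
step 3: pivot 2/3 → sign +
signature = (4, 0, 0)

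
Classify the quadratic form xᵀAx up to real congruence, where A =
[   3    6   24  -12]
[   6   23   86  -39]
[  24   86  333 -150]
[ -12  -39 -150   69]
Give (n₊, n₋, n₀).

Answer: (4, 0, 0)

Derivation:
step 0: pivot 3 → sign +
step 1: pivot 11 → sign +
step 2: pivot 107/11 → sign +
step 3: pivot 6/107 → sign +
signature = (4, 0, 0)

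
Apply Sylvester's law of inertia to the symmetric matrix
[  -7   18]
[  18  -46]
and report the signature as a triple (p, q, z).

step 0: pivot -7 → sign −
step 1: pivot 2/7 → sign +
signature = (1, 1, 0)

Answer: (1, 1, 0)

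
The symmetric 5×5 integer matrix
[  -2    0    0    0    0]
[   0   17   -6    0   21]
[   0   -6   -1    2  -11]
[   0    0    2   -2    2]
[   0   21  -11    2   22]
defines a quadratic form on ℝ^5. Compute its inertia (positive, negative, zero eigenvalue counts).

step 0: pivot -2 → sign −
step 1: pivot 17 → sign +
step 2: pivot -53/17 → sign −
step 3: pivot -38/53 → sign −
step 4: pivot 6/19 → sign +
signature = (2, 3, 0)

Answer: (2, 3, 0)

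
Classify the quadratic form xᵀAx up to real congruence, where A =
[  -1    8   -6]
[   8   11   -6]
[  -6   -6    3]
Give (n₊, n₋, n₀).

Answer: (2, 1, 0)

Derivation:
step 0: pivot -1 → sign −
step 1: pivot 75 → sign +
step 2: pivot 3/25 → sign +
signature = (2, 1, 0)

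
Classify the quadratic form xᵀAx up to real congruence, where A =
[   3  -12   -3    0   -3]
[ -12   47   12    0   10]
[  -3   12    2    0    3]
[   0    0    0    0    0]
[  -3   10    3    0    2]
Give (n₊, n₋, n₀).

step 0: pivot 3 → sign +
step 1: pivot -1 → sign −
step 2: pivot -1 → sign −
step 3: pivot 3 → sign +
step 4: row/col 4 already zero → sign 0
signature = (2, 2, 1)

Answer: (2, 2, 1)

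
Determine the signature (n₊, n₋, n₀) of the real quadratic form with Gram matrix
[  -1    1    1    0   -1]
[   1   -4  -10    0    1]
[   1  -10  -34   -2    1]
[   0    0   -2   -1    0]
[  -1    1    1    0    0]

Answer: (1, 4, 0)

Derivation:
step 0: pivot -1 → sign −
step 1: pivot -3 → sign −
step 2: pivot -6 → sign −
step 3: pivot -1/3 → sign −
step 4: pivot 1 → sign +
signature = (1, 4, 0)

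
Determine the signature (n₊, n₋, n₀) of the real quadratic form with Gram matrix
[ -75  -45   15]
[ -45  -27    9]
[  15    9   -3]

step 0: pivot -75 → sign −
step 1: row/col 1 already zero → sign 0
step 2: row/col 2 already zero → sign 0
signature = (0, 1, 2)

Answer: (0, 1, 2)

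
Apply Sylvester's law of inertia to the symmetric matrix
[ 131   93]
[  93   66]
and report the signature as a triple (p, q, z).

step 0: pivot 131 → sign +
step 1: pivot -3/131 → sign −
signature = (1, 1, 0)

Answer: (1, 1, 0)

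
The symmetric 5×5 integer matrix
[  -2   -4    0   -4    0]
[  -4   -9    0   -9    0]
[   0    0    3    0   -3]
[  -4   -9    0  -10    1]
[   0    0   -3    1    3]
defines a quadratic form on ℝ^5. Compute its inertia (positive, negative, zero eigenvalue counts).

Answer: (2, 3, 0)

Derivation:
step 0: pivot -2 → sign −
step 1: pivot -1 → sign −
step 2: pivot 3 → sign +
step 3: pivot -1 → sign −
step 4: pivot 1 → sign +
signature = (2, 3, 0)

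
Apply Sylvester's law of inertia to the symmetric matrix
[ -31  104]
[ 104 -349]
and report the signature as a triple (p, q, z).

step 0: pivot -31 → sign −
step 1: pivot -3/31 → sign −
signature = (0, 2, 0)

Answer: (0, 2, 0)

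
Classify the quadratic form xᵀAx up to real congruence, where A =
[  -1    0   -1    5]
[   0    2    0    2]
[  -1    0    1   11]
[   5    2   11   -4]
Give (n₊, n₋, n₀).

step 0: pivot -1 → sign −
step 1: pivot 2 → sign +
step 2: pivot 2 → sign +
step 3: pivot 1 → sign +
signature = (3, 1, 0)

Answer: (3, 1, 0)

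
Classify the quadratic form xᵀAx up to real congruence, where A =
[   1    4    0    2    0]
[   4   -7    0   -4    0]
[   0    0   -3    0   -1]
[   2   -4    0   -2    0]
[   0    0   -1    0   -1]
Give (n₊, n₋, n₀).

step 0: pivot 1 → sign +
step 1: pivot -23 → sign −
step 2: pivot -3 → sign −
step 3: pivot 6/23 → sign +
step 4: pivot -2/3 → sign −
signature = (2, 3, 0)

Answer: (2, 3, 0)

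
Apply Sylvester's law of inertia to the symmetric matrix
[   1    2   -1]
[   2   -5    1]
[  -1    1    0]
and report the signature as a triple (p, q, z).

step 0: pivot 1 → sign +
step 1: pivot -9 → sign −
step 2: row/col 2 already zero → sign 0
signature = (1, 1, 1)

Answer: (1, 1, 1)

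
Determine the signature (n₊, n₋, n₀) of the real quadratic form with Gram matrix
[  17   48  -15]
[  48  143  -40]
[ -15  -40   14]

Answer: (3, 0, 0)

Derivation:
step 0: pivot 17 → sign +
step 1: pivot 127/17 → sign +
step 2: pivot 3/127 → sign +
signature = (3, 0, 0)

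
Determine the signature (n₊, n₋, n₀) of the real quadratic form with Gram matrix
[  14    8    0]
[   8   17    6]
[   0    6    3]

Answer: (3, 0, 0)

Derivation:
step 0: pivot 14 → sign +
step 1: pivot 87/7 → sign +
step 2: pivot 3/29 → sign +
signature = (3, 0, 0)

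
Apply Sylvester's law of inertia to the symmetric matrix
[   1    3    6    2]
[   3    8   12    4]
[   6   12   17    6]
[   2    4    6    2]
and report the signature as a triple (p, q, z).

Answer: (2, 2, 0)

Derivation:
step 0: pivot 1 → sign +
step 1: pivot -1 → sign −
step 2: pivot 17 → sign +
step 3: pivot -2/17 → sign −
signature = (2, 2, 0)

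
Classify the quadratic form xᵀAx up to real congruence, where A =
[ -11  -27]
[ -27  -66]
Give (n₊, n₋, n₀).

Answer: (1, 1, 0)

Derivation:
step 0: pivot -11 → sign −
step 1: pivot 3/11 → sign +
signature = (1, 1, 0)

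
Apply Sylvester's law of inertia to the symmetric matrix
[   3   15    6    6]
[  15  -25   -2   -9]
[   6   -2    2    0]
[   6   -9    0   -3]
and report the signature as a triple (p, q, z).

step 0: pivot 3 → sign +
step 1: pivot -100 → sign −
step 2: pivot 6/25 → sign +
step 3: pivot -3/4 → sign −
signature = (2, 2, 0)

Answer: (2, 2, 0)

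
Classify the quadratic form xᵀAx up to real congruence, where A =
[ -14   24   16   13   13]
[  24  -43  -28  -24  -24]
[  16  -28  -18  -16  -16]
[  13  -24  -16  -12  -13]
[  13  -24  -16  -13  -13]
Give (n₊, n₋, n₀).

Answer: (2, 3, 0)

Derivation:
step 0: pivot -14 → sign −
step 1: pivot -13/7 → sign −
step 2: pivot 6/13 → sign +
step 3: pivot 5/6 → sign +
step 4: pivot -1/5 → sign −
signature = (2, 3, 0)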